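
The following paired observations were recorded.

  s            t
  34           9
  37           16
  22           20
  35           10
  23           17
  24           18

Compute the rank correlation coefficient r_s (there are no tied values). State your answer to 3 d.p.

-0.714

Rank s: 4, 6, 1, 5, 2, 3
Rank t: 1, 3, 6, 2, 4, 5
d = rank(s) − rank(t): 3, 3, -5, 3, -2, -2; Σd² = 60
ρ = 1 − 6Σd² / [n(n²−1)] = 1 − 6×60 / (6×35) = 1 − 360/210 ≈ -0.714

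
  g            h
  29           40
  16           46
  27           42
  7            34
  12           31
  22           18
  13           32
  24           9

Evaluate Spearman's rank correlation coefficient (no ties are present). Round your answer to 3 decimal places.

0.143

Rank g: 8, 4, 7, 1, 2, 5, 3, 6
Rank h: 6, 8, 7, 5, 3, 2, 4, 1
d = rank(g) − rank(h): 2, -4, 0, -4, -1, 3, -1, 5; Σd² = 72
ρ = 1 − 6Σd² / [n(n²−1)] = 1 − 6×72 / (8×63) = 1 − 432/504 ≈ 0.143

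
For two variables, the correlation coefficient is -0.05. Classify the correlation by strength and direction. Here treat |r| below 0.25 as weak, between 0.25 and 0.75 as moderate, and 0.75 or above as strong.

weak negative

r = -0.05 < 0 so the relationship is negative.
|r| = 0.05, which falls in the weak range.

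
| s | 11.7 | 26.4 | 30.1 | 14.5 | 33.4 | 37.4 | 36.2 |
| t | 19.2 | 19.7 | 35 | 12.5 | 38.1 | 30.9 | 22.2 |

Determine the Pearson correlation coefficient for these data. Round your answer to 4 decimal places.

0.6864

n = 7, Σs = 189.7, Σt = 177.6, Σs² = 5774.87, Σt² = 5037.24, Σst = 5211.31
nΣst − ΣsΣt = 36479.17 − 33690.72 = 2788.45
nΣs² − (Σs)² = 40424.09 − 35986.09 = 4438; nΣt² − (Σt)² = 35260.68 − 31541.76 = 3718.92
r = 2788.45 / √(4438 × 3718.92) = 2788.45 / 4062.5813 ≈ 0.6864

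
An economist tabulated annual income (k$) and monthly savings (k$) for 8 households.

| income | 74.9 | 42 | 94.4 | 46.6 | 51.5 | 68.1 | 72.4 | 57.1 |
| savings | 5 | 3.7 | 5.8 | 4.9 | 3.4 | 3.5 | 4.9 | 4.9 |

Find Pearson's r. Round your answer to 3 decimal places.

n = 8, Σx = 507, Σy = 36.1, Σx² = 34248.96, Σy² = 168.17, Σxy = 2353.76
nΣxy − ΣxΣy = 18830.08 − 18302.7 = 527.38
nΣx² − (Σx)² = 273991.68 − 257049 = 16942.68; nΣy² − (Σy)² = 1345.36 − 1303.21 = 42.15
r = 527.38 / √(16942.68 × 42.15) = 527.38 / 845.0645 ≈ 0.624

0.624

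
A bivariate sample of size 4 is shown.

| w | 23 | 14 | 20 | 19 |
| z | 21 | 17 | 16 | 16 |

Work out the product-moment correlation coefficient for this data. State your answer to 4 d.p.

n = 4, Σw = 76, Σz = 70, Σw² = 1486, Σz² = 1242, Σwz = 1345
nΣwz − ΣwΣz = 5380 − 5320 = 60
nΣw² − (Σw)² = 5944 − 5776 = 168; nΣz² − (Σz)² = 4968 − 4900 = 68
r = 60 / √(168 × 68) = 60 / 106.8831 ≈ 0.5614

0.5614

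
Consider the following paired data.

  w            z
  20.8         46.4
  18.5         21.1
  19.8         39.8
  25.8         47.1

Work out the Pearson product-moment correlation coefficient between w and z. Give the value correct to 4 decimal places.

0.7026

n = 4, Σw = 84.9, Σz = 154.4, Σw² = 1832.57, Σz² = 6400.62, Σwz = 3358.69
nΣwz − ΣwΣz = 13434.76 − 13108.56 = 326.2
nΣw² − (Σw)² = 7330.28 − 7208.01 = 122.27; nΣz² − (Σz)² = 25602.48 − 23839.36 = 1763.12
r = 326.2 / √(122.27 × 1763.12) = 326.2 / 464.3024 ≈ 0.7026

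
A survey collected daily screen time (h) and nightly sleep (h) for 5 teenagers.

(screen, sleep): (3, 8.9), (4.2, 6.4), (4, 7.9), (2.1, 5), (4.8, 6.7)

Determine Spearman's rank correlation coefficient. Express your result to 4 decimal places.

0.1000

Rank screen: 2, 4, 3, 1, 5
Rank sleep: 5, 2, 4, 1, 3
d = rank(screen) − rank(sleep): -3, 2, -1, 0, 2; Σd² = 18
ρ = 1 − 6Σd² / [n(n²−1)] = 1 − 6×18 / (5×24) = 1 − 108/120 ≈ 0.1000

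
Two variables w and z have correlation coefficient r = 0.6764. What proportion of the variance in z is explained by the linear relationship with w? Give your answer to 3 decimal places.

r² = (0.6764)² = 0.458

0.458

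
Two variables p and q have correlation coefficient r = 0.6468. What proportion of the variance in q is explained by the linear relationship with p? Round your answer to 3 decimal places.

0.418

r² = (0.6468)² = 0.418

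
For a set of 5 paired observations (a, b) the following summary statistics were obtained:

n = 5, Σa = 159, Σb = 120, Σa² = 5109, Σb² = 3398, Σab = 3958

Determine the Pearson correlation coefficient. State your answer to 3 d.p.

r = (nΣab − ΣaΣb) / √[(nΣa² − (Σa)²)(nΣb² − (Σb)²)]
Numerator: 5×3958 − 159×120 = 710
Denominator: √[(25545 − 25281)(16990 − 14400)] = √[264 × 2590] = 826.8978
r = 710 / 826.8978 ≈ 0.859

0.859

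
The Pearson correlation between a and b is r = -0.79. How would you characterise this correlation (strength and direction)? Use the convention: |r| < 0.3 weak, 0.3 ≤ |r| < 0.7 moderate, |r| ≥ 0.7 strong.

strong negative

r = -0.79 < 0 so the relationship is negative.
|r| = 0.79, which falls in the strong range.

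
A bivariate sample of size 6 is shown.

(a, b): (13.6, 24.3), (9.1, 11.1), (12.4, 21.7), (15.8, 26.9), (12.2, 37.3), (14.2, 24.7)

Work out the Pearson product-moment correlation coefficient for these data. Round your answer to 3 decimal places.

n = 6, Σa = 77.3, Σb = 146, Σa² = 1021.65, Σb² = 3909.58, Σab = 1931.39
nΣab − ΣaΣb = 11588.34 − 11285.8 = 302.54
nΣa² − (Σa)² = 6129.9 − 5975.29 = 154.61; nΣb² − (Σb)² = 23457.48 − 21316 = 2141.48
r = 302.54 / √(154.61 × 2141.48) = 302.54 / 575.4079 ≈ 0.526

0.526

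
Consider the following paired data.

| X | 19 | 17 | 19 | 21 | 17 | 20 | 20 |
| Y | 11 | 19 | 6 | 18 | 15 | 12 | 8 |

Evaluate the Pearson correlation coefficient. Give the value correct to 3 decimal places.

-0.268

n = 7, ΣX = 133, ΣY = 89, ΣX² = 2541, ΣY² = 1275, ΣXY = 1679
nΣXY − ΣXΣY = 11753 − 11837 = -84
nΣX² − (ΣX)² = 17787 − 17689 = 98; nΣY² − (ΣY)² = 8925 − 7921 = 1004
r = -84 / √(98 × 1004) = -84 / 313.6750 ≈ -0.268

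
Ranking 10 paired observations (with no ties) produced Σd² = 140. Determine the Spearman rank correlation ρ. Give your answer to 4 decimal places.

ρ = 1 − 6Σd² / [n(n²−1)] = 1 − 6×140 / (10×99)
  = 1 − 840/990 = 1 − 0.84848 ≈ 0.1515

0.1515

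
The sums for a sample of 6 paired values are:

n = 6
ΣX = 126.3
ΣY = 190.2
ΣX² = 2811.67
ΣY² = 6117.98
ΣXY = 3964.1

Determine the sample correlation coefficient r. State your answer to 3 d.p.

r = (nΣXY − ΣXΣY) / √[(nΣX² − (ΣX)²)(nΣY² − (ΣY)²)]
Numerator: 6×3964.1 − 126.3×190.2 = -237.66
Denominator: √[(16870.02 − 15951.69)(36707.88 − 36176.04)] = √[918.33 × 531.84] = 698.8595
r = -237.66 / 698.8595 ≈ -0.340

-0.340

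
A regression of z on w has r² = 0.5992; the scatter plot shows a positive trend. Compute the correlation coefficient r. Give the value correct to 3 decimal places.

|r| = √0.5992 = 0.774
The association is positive, so r = 0.774.

0.774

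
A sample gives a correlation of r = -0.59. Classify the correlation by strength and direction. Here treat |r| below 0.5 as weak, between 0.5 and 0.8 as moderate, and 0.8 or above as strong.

moderate negative

r = -0.59 < 0 so the relationship is negative.
|r| = 0.59, which falls in the moderate range.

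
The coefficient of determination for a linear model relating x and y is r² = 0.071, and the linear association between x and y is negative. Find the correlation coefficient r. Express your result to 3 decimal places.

-0.266

|r| = √0.071 = 0.266
The association is negative, so r = −0.266.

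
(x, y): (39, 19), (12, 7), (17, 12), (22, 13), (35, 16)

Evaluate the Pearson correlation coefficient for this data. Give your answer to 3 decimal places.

n = 5, Σx = 125, Σy = 67, Σx² = 3663, Σy² = 979, Σxy = 1875
nΣxy − ΣxΣy = 9375 − 8375 = 1000
nΣx² − (Σx)² = 18315 − 15625 = 2690; nΣy² − (Σy)² = 4895 − 4489 = 406
r = 1000 / √(2690 × 406) = 1000 / 1045.0550 ≈ 0.957

0.957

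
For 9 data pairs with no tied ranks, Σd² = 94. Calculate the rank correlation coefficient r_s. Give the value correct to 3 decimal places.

ρ = 1 − 6Σd² / [n(n²−1)] = 1 − 6×94 / (9×80)
  = 1 − 564/720 = 1 − 0.7833 ≈ 0.217

0.217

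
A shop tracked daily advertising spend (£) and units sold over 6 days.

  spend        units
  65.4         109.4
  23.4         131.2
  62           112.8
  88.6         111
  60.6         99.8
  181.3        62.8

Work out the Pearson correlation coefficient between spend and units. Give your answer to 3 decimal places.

-0.946

n = 6, Σx = 481.3, Σy = 627, Σx² = 53060.73, Σy² = 68130.52, Σxy = 44486.56
nΣxy − ΣxΣy = 266919.36 − 301775.1 = -34855.74
nΣx² − (Σx)² = 318364.38 − 231649.69 = 86714.69; nΣy² − (Σy)² = 408783.12 − 393129 = 15654.12
r = -34855.74 / √(86714.69 × 15654.12) = -34855.74 / 36843.4820 ≈ -0.946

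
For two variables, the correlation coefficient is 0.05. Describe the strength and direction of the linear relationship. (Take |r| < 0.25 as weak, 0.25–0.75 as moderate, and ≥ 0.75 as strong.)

r = 0.05 > 0 so the relationship is positive.
|r| = 0.05, which falls in the weak range.

weak positive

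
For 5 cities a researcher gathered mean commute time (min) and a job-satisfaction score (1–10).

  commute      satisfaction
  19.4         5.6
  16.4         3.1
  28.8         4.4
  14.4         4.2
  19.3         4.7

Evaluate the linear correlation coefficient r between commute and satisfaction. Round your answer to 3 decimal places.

0.244

n = 5, Σx = 98.3, Σy = 22, Σx² = 2054.61, Σy² = 100.06, Σxy = 437.39
nΣxy − ΣxΣy = 2186.95 − 2162.6 = 24.35
nΣx² − (Σx)² = 10273.05 − 9662.89 = 610.16; nΣy² − (Σy)² = 500.3 − 484 = 16.3
r = 24.35 / √(610.16 × 16.3) = 24.35 / 99.7277 ≈ 0.244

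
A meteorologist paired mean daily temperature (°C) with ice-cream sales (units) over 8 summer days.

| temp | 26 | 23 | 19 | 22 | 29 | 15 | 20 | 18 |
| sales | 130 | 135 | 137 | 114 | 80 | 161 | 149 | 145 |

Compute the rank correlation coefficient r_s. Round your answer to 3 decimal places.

-0.857

Rank temp: 7, 6, 3, 5, 8, 1, 4, 2
Rank sales: 3, 4, 5, 2, 1, 8, 7, 6
d = rank(temp) − rank(sales): 4, 2, -2, 3, 7, -7, -3, -4; Σd² = 156
ρ = 1 − 6Σd² / [n(n²−1)] = 1 − 6×156 / (8×63) = 1 − 936/504 ≈ -0.857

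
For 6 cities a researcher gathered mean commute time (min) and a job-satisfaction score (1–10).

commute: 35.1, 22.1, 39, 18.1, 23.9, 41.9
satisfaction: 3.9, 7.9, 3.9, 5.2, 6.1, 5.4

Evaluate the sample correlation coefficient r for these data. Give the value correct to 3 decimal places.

n = 6, Σx = 180.1, Σy = 32.4, Σx² = 5895.85, Σy² = 186.24, Σxy = 929.75
nΣxy − ΣxΣy = 5578.5 − 5835.24 = -256.74
nΣx² − (Σx)² = 35375.1 − 32436.01 = 2939.09; nΣy² − (Σy)² = 1117.44 − 1049.76 = 67.68
r = -256.74 / √(2939.09 × 67.68) = -256.74 / 446.0018 ≈ -0.576

-0.576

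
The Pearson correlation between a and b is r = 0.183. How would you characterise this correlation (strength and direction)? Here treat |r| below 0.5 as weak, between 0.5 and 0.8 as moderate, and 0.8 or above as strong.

r = 0.183 > 0 so the relationship is positive.
|r| = 0.183, which falls in the weak range.

weak positive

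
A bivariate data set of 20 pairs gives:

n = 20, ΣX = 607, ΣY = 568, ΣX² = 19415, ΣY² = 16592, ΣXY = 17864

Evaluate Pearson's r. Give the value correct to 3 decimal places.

0.924

r = (nΣXY − ΣXΣY) / √[(nΣX² − (ΣX)²)(nΣY² − (ΣY)²)]
Numerator: 20×17864 − 607×568 = 12504
Denominator: √[(388300 − 368449)(331840 − 322624)] = √[19851 × 9216] = 13525.7834
r = 12504 / 13525.7834 ≈ 0.924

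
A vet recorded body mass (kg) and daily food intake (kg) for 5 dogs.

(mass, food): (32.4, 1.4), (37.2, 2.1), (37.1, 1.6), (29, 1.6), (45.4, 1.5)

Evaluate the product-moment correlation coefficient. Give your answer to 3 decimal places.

0.050

n = 5, Σx = 181.1, Σy = 8.2, Σx² = 6712.17, Σy² = 13.74, Σxy = 297.34
nΣxy − ΣxΣy = 1486.7 − 1485.02 = 1.68
nΣx² − (Σx)² = 33560.85 − 32797.21 = 763.64; nΣy² − (Σy)² = 68.7 − 67.24 = 1.46
r = 1.68 / √(763.64 × 1.46) = 1.68 / 33.3903 ≈ 0.050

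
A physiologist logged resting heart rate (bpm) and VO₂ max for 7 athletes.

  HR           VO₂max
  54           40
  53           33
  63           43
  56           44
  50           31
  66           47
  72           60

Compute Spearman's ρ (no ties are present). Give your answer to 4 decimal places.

Rank HR: 3, 2, 5, 4, 1, 6, 7
Rank VO₂max: 3, 2, 4, 5, 1, 6, 7
d = rank(HR) − rank(VO₂max): 0, 0, 1, -1, 0, 0, 0; Σd² = 2
ρ = 1 − 6Σd² / [n(n²−1)] = 1 − 6×2 / (7×48) = 1 − 12/336 ≈ 0.9643

0.9643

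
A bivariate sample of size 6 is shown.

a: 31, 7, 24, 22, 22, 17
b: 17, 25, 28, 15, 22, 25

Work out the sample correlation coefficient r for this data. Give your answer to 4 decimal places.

-0.4584

n = 6, Σa = 123, Σb = 132, Σa² = 2843, Σb² = 3032, Σab = 2613
nΣab − ΣaΣb = 15678 − 16236 = -558
nΣa² − (Σa)² = 17058 − 15129 = 1929; nΣb² − (Σb)² = 18192 − 17424 = 768
r = -558 / √(1929 × 768) = -558 / 1217.1573 ≈ -0.4584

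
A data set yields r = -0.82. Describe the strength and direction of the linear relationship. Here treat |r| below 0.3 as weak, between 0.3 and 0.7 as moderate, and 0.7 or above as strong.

r = -0.82 < 0 so the relationship is negative.
|r| = 0.82, which falls in the strong range.

strong negative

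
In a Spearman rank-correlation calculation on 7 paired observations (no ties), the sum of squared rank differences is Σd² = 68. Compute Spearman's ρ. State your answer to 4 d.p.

-0.2143

ρ = 1 − 6Σd² / [n(n²−1)] = 1 − 6×68 / (7×48)
  = 1 − 408/336 = 1 − 1.21429 ≈ -0.2143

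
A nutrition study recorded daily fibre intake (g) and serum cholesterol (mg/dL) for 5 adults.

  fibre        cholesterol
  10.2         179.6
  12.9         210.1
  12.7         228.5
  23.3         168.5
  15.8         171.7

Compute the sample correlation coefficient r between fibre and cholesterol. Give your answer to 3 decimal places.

-0.514

n = 5, Σx = 74.9, Σy = 958.4, Σx² = 1224.27, Σy² = 186483.56, Σxy = 14083.07
nΣxy − ΣxΣy = 70415.35 − 71784.16 = -1368.81
nΣx² − (Σx)² = 6121.35 − 5610.01 = 511.34; nΣy² − (Σy)² = 932417.8 − 918530.56 = 13887.24
r = -1368.81 / √(511.34 × 13887.24) = -1368.81 / 2664.7892 ≈ -0.514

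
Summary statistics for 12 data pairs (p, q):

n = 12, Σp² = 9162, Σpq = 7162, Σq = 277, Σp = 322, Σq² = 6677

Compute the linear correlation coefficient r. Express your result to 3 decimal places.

r = (nΣpq − ΣpΣq) / √[(nΣp² − (Σp)²)(nΣq² − (Σq)²)]
Numerator: 12×7162 − 322×277 = -3250
Denominator: √[(109944 − 103684)(80124 − 76729)] = √[6260 × 3395] = 4610.0651
r = -3250 / 4610.0651 ≈ -0.705

-0.705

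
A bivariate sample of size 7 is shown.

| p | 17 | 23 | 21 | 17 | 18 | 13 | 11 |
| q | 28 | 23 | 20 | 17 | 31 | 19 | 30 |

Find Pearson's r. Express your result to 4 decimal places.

-0.2185

n = 7, Σp = 120, Σq = 168, Σp² = 2162, Σq² = 4224, Σpq = 2849
nΣpq − ΣpΣq = 19943 − 20160 = -217
nΣp² − (Σp)² = 15134 − 14400 = 734; nΣq² − (Σq)² = 29568 − 28224 = 1344
r = -217 / √(734 × 1344) = -217 / 993.2251 ≈ -0.2185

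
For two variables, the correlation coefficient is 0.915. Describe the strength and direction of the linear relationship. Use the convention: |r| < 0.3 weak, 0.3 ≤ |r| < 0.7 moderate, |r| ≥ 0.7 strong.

r = 0.915 > 0 so the relationship is positive.
|r| = 0.915, which falls in the strong range.

strong positive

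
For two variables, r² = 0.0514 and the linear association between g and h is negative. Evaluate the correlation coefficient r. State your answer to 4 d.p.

|r| = √0.0514 = 0.2267
The association is negative, so r = −0.2267.

-0.2267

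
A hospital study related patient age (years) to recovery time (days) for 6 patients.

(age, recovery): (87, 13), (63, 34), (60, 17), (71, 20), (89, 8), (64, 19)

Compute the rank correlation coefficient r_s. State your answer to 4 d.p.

Rank age: 5, 2, 1, 4, 6, 3
Rank recovery: 2, 6, 3, 5, 1, 4
d = rank(age) − rank(recovery): 3, -4, -2, -1, 5, -1; Σd² = 56
ρ = 1 − 6Σd² / [n(n²−1)] = 1 − 6×56 / (6×35) = 1 − 336/210 ≈ -0.6000

-0.6000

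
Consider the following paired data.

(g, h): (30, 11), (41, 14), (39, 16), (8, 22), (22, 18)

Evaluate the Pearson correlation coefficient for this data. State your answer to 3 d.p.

-0.750

n = 5, Σg = 140, Σh = 81, Σg² = 4650, Σh² = 1381, Σgh = 2100
nΣgh − ΣgΣh = 10500 − 11340 = -840
nΣg² − (Σg)² = 23250 − 19600 = 3650; nΣh² − (Σh)² = 6905 − 6561 = 344
r = -840 / √(3650 × 344) = -840 / 1120.5356 ≈ -0.750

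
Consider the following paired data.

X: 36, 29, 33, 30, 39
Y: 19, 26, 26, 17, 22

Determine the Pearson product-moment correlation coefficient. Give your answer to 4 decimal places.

n = 5, ΣX = 167, ΣY = 110, ΣX² = 5647, ΣY² = 2486, ΣXY = 3664
nΣXY − ΣXΣY = 18320 − 18370 = -50
nΣX² − (ΣX)² = 28235 − 27889 = 346; nΣY² − (ΣY)² = 12430 − 12100 = 330
r = -50 / √(346 × 330) = -50 / 337.9053 ≈ -0.1480

-0.1480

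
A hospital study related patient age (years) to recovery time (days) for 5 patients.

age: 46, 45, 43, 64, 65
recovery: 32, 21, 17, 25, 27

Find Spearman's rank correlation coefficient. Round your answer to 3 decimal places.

Rank age: 3, 2, 1, 4, 5
Rank recovery: 5, 2, 1, 3, 4
d = rank(age) − rank(recovery): -2, 0, 0, 1, 1; Σd² = 6
ρ = 1 − 6Σd² / [n(n²−1)] = 1 − 6×6 / (5×24) = 1 − 36/120 ≈ 0.700

0.700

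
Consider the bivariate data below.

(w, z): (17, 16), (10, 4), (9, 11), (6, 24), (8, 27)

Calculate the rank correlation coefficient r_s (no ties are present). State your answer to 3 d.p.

-0.600

Rank w: 5, 4, 3, 1, 2
Rank z: 3, 1, 2, 4, 5
d = rank(w) − rank(z): 2, 3, 1, -3, -3; Σd² = 32
ρ = 1 − 6Σd² / [n(n²−1)] = 1 − 6×32 / (5×24) = 1 − 192/120 ≈ -0.600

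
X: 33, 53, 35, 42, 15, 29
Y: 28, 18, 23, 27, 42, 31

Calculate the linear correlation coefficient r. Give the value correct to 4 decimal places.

-0.9351

n = 6, ΣX = 207, ΣY = 169, ΣX² = 7953, ΣY² = 5091, ΣXY = 5346
nΣXY − ΣXΣY = 32076 − 34983 = -2907
nΣX² − (ΣX)² = 47718 − 42849 = 4869; nΣY² − (ΣY)² = 30546 − 28561 = 1985
r = -2907 / √(4869 × 1985) = -2907 / 3108.8527 ≈ -0.9351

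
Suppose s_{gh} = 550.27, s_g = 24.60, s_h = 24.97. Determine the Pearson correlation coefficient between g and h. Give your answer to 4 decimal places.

r = Cov(g,h) / (s_g · s_h) = 550.27 / (24.60 × 24.97)
  = 550.27 / 614.2620 ≈ 0.8958

0.8958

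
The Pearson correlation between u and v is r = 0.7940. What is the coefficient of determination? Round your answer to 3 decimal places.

0.630

r² = (0.7940)² = 0.630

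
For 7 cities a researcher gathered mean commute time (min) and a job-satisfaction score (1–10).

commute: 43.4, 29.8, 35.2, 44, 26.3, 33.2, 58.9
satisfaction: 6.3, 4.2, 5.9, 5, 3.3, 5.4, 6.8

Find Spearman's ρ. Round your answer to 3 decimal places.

0.786

Rank commute: 5, 2, 4, 6, 1, 3, 7
Rank satisfaction: 6, 2, 5, 3, 1, 4, 7
d = rank(commute) − rank(satisfaction): -1, 0, -1, 3, 0, -1, 0; Σd² = 12
ρ = 1 − 6Σd² / [n(n²−1)] = 1 − 6×12 / (7×48) = 1 − 72/336 ≈ 0.786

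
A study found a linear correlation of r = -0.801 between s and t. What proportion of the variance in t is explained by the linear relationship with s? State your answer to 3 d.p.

0.642

r² = (-0.801)² = 0.642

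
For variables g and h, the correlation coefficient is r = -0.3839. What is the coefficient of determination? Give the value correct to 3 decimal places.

0.147

r² = (-0.3839)² = 0.147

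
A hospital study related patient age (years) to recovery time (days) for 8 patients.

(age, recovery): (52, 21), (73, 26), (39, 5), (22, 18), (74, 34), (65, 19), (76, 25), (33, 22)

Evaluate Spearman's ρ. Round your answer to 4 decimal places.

Rank age: 4, 6, 3, 1, 7, 5, 8, 2
Rank recovery: 4, 7, 1, 2, 8, 3, 6, 5
d = rank(age) − rank(recovery): 0, -1, 2, -1, -1, 2, 2, -3; Σd² = 24
ρ = 1 − 6Σd² / [n(n²−1)] = 1 − 6×24 / (8×63) = 1 − 144/504 ≈ 0.7143

0.7143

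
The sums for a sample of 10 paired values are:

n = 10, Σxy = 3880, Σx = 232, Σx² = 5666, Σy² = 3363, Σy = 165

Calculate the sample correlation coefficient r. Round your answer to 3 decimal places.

r = (nΣxy − ΣxΣy) / √[(nΣx² − (Σx)²)(nΣy² − (Σy)²)]
Numerator: 10×3880 − 232×165 = 520
Denominator: √[(56660 − 53824)(33630 − 27225)] = √[2836 × 6405] = 4261.9925
r = 520 / 4261.9925 ≈ 0.122

0.122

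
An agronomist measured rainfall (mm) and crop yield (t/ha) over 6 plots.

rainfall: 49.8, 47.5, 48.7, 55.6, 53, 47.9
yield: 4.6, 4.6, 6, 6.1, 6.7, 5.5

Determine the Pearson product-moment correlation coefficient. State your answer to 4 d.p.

0.6229

n = 6, Σx = 302.5, Σy = 33.5, Σx² = 15302.75, Σy² = 190.67, Σxy = 1697.49
nΣxy − ΣxΣy = 10184.94 − 10133.75 = 51.19
nΣx² − (Σx)² = 91816.5 − 91506.25 = 310.25; nΣy² − (Σy)² = 1144.02 − 1122.25 = 21.77
r = 51.19 / √(310.25 × 21.77) = 51.19 / 82.1836 ≈ 0.6229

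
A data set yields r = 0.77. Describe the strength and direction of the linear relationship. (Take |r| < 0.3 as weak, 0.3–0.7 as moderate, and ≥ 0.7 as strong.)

strong positive

r = 0.77 > 0 so the relationship is positive.
|r| = 0.77, which falls in the strong range.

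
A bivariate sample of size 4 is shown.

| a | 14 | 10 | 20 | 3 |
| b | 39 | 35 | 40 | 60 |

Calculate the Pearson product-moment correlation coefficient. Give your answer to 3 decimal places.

-0.702

n = 4, Σa = 47, Σb = 174, Σa² = 705, Σb² = 7946, Σab = 1876
nΣab − ΣaΣb = 7504 − 8178 = -674
nΣa² − (Σa)² = 2820 − 2209 = 611; nΣb² − (Σb)² = 31784 − 30276 = 1508
r = -674 / √(611 × 1508) = -674 / 959.8896 ≈ -0.702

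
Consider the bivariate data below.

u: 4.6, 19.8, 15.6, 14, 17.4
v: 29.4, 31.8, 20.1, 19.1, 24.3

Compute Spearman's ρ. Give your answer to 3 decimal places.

0.400

Rank u: 1, 5, 3, 2, 4
Rank v: 4, 5, 2, 1, 3
d = rank(u) − rank(v): -3, 0, 1, 1, 1; Σd² = 12
ρ = 1 − 6Σd² / [n(n²−1)] = 1 − 6×12 / (5×24) = 1 − 72/120 ≈ 0.400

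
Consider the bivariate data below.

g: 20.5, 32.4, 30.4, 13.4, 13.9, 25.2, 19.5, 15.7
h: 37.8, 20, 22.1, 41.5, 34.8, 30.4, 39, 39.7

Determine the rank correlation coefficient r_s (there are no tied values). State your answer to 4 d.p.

-0.8571

Rank g: 5, 8, 7, 1, 2, 6, 4, 3
Rank h: 5, 1, 2, 8, 4, 3, 6, 7
d = rank(g) − rank(h): 0, 7, 5, -7, -2, 3, -2, -4; Σd² = 156
ρ = 1 − 6Σd² / [n(n²−1)] = 1 − 6×156 / (8×63) = 1 − 936/504 ≈ -0.8571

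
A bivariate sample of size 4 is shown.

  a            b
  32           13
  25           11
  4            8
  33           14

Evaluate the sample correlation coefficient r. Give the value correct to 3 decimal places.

n = 4, Σa = 94, Σb = 46, Σa² = 2754, Σb² = 550, Σab = 1185
nΣab − ΣaΣb = 4740 − 4324 = 416
nΣa² − (Σa)² = 11016 − 8836 = 2180; nΣb² − (Σb)² = 2200 − 2116 = 84
r = 416 / √(2180 × 84) = 416 / 427.9252 ≈ 0.972

0.972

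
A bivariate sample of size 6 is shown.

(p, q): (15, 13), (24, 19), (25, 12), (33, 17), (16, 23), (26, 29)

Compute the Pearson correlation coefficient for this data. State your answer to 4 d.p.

0.0750

n = 6, Σp = 139, Σq = 113, Σp² = 3447, Σq² = 2333, Σpq = 2634
nΣpq − ΣpΣq = 15804 − 15707 = 97
nΣp² − (Σp)² = 20682 − 19321 = 1361; nΣq² − (Σq)² = 13998 − 12769 = 1229
r = 97 / √(1361 × 1229) = 97 / 1293.3171 ≈ 0.0750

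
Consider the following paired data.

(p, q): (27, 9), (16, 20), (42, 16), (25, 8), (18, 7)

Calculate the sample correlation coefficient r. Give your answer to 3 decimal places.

n = 5, Σp = 128, Σq = 60, Σp² = 3698, Σq² = 850, Σpq = 1561
nΣpq − ΣpΣq = 7805 − 7680 = 125
nΣp² − (Σp)² = 18490 − 16384 = 2106; nΣq² − (Σq)² = 4250 − 3600 = 650
r = 125 / √(2106 × 650) = 125 / 1170.0000 ≈ 0.107

0.107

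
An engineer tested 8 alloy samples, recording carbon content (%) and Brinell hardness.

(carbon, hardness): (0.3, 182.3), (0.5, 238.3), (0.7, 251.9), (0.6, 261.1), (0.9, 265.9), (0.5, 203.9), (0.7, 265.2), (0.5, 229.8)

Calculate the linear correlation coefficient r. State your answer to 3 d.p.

n = 8, Σx = 4.7, Σy = 1898.4, Σx² = 2.99, Σy² = 457064.1, Σxy = 1148.63
nΣxy − ΣxΣy = 9189.04 − 8922.48 = 266.56
nΣx² − (Σx)² = 23.92 − 22.09 = 1.83; nΣy² − (Σy)² = 3656512.8 − 3603922.56 = 52590.24
r = 266.56 / √(1.83 × 52590.24) = 266.56 / 310.2259 ≈ 0.859

0.859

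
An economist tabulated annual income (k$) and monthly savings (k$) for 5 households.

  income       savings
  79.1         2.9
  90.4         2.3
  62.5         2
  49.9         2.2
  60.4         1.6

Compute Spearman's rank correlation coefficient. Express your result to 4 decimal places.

Rank income: 4, 5, 3, 1, 2
Rank savings: 5, 4, 2, 3, 1
d = rank(income) − rank(savings): -1, 1, 1, -2, 1; Σd² = 8
ρ = 1 − 6Σd² / [n(n²−1)] = 1 − 6×8 / (5×24) = 1 − 48/120 ≈ 0.6000

0.6000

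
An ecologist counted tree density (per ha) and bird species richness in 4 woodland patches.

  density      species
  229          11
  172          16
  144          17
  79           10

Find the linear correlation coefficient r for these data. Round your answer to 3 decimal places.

n = 4, Σx = 624, Σy = 54, Σx² = 109002, Σy² = 766, Σxy = 8509
nΣxy − ΣxΣy = 34036 − 33696 = 340
nΣx² − (Σx)² = 436008 − 389376 = 46632; nΣy² − (Σy)² = 3064 − 2916 = 148
r = 340 / √(46632 × 148) = 340 / 2627.0775 ≈ 0.129

0.129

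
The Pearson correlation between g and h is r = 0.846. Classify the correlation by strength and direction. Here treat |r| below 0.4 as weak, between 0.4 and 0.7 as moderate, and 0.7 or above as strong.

strong positive

r = 0.846 > 0 so the relationship is positive.
|r| = 0.846, which falls in the strong range.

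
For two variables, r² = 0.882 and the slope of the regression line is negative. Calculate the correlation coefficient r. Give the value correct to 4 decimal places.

-0.9391

|r| = √0.882 = 0.9391
The association is negative, so r = −0.9391.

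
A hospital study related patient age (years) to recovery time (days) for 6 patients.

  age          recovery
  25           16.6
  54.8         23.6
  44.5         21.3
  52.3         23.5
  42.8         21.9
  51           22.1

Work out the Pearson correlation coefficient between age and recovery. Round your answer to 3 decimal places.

0.975

n = 6, Σx = 270.4, Σy = 129, Σx² = 12776.42, Σy² = 2806.48, Σxy = 5949.6
nΣxy − ΣxΣy = 35697.6 − 34881.6 = 816
nΣx² − (Σx)² = 76658.52 − 73116.16 = 3542.36; nΣy² − (Σy)² = 16838.88 − 16641 = 197.88
r = 816 / √(3542.36 × 197.88) = 816 / 837.2349 ≈ 0.975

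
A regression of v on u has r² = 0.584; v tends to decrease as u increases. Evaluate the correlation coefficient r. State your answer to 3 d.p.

-0.764

|r| = √0.584 = 0.764
The association is negative, so r = −0.764.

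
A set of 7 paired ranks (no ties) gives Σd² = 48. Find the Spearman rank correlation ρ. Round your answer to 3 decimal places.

ρ = 1 − 6Σd² / [n(n²−1)] = 1 − 6×48 / (7×48)
  = 1 − 288/336 = 1 − 0.8571 ≈ 0.143

0.143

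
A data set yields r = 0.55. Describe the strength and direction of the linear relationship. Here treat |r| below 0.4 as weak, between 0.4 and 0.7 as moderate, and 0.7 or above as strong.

r = 0.55 > 0 so the relationship is positive.
|r| = 0.55, which falls in the moderate range.

moderate positive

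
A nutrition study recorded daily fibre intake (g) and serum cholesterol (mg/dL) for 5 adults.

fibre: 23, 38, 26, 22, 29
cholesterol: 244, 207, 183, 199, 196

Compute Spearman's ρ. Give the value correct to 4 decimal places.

Rank fibre: 2, 5, 3, 1, 4
Rank cholesterol: 5, 4, 1, 3, 2
d = rank(fibre) − rank(cholesterol): -3, 1, 2, -2, 2; Σd² = 22
ρ = 1 − 6Σd² / [n(n²−1)] = 1 − 6×22 / (5×24) = 1 − 132/120 ≈ -0.1000

-0.1000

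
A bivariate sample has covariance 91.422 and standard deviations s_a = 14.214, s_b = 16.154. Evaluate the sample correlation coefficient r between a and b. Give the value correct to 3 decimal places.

0.398

r = Cov(a,b) / (s_a · s_b) = 91.422 / (14.214 × 16.154)
  = 91.422 / 229.6130 ≈ 0.398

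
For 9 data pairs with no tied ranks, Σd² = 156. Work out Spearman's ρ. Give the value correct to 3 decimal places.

ρ = 1 − 6Σd² / [n(n²−1)] = 1 − 6×156 / (9×80)
  = 1 − 936/720 = 1 − 1.3000 ≈ -0.300

-0.300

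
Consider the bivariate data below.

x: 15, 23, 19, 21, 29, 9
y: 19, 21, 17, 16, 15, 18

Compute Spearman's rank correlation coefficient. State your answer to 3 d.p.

-0.371

Rank x: 2, 5, 3, 4, 6, 1
Rank y: 5, 6, 3, 2, 1, 4
d = rank(x) − rank(y): -3, -1, 0, 2, 5, -3; Σd² = 48
ρ = 1 − 6Σd² / [n(n²−1)] = 1 − 6×48 / (6×35) = 1 − 288/210 ≈ -0.371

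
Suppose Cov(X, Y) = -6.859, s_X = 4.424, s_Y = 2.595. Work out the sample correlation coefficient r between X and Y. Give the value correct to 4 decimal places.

r = Cov(X,Y) / (s_X · s_Y) = -6.859 / (4.424 × 2.595)
  = -6.859 / 11.4803 ≈ -0.5975

-0.5975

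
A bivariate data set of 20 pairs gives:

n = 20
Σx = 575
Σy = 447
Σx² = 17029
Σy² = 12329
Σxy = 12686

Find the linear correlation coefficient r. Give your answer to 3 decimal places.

r = (nΣxy − ΣxΣy) / √[(nΣx² − (Σx)²)(nΣy² − (Σy)²)]
Numerator: 20×12686 − 575×447 = -3305
Denominator: √[(340580 − 330625)(246580 − 199809)] = √[9955 × 46771] = 21577.8893
r = -3305 / 21577.8893 ≈ -0.153

-0.153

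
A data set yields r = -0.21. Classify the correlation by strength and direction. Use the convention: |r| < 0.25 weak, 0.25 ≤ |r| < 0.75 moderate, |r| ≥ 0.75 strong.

r = -0.21 < 0 so the relationship is negative.
|r| = 0.21, which falls in the weak range.

weak negative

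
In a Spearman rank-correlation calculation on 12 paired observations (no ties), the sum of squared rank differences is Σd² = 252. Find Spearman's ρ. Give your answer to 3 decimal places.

ρ = 1 − 6Σd² / [n(n²−1)] = 1 − 6×252 / (12×143)
  = 1 − 1512/1716 = 1 − 0.8811 ≈ 0.119

0.119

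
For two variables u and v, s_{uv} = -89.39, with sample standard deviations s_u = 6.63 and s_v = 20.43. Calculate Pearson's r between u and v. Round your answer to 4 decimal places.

-0.6599

r = Cov(u,v) / (s_u · s_v) = -89.39 / (6.63 × 20.43)
  = -89.39 / 135.4509 ≈ -0.6599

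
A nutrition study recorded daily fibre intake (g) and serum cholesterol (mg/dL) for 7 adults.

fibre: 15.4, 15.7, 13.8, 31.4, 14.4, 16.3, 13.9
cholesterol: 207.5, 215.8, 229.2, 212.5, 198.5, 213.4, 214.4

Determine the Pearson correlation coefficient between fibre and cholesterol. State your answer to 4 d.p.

-0.0597

n = 7, Σx = 120.9, Σy = 1491.3, Σx² = 2326.31, Σy² = 318223.95, Σxy = 25736
nΣxy − ΣxΣy = 180152 − 180298.17 = -146.17
nΣx² − (Σx)² = 16284.17 − 14616.81 = 1667.36; nΣy² − (Σy)² = 2227567.65 − 2223975.69 = 3591.96
r = -146.17 / √(1667.36 × 3591.96) = -146.17 / 2447.2618 ≈ -0.0597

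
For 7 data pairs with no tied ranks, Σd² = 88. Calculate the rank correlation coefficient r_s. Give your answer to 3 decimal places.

-0.571

ρ = 1 − 6Σd² / [n(n²−1)] = 1 − 6×88 / (7×48)
  = 1 − 528/336 = 1 − 1.5714 ≈ -0.571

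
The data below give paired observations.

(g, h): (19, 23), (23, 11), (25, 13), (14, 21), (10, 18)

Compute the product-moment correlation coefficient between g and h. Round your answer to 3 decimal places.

n = 5, Σg = 91, Σh = 86, Σg² = 1811, Σh² = 1584, Σgh = 1489
nΣgh − ΣgΣh = 7445 − 7826 = -381
nΣg² − (Σg)² = 9055 − 8281 = 774; nΣh² − (Σh)² = 7920 − 7396 = 524
r = -381 / √(774 × 524) = -381 / 636.8485 ≈ -0.598

-0.598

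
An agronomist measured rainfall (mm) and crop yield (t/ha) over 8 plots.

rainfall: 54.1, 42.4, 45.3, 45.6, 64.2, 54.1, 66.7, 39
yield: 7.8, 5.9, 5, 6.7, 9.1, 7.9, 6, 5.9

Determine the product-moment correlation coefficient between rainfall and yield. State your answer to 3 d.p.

0.556

n = 8, Σx = 411.4, Σy = 54.3, Σx² = 21874.36, Σy² = 381.57, Σxy = 2846.07
nΣxy − ΣxΣy = 22768.56 − 22339.02 = 429.54
nΣx² − (Σx)² = 174994.88 − 169249.96 = 5744.92; nΣy² − (Σy)² = 3052.56 − 2948.49 = 104.07
r = 429.54 / √(5744.92 × 104.07) = 429.54 / 773.2230 ≈ 0.556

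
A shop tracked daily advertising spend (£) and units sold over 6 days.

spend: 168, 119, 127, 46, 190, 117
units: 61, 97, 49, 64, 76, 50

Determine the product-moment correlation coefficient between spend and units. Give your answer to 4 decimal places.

0.1108

n = 6, Σx = 767, Σy = 397, Σx² = 110419, Σy² = 27903, Σxy = 51248
nΣxy − ΣxΣy = 307488 − 304499 = 2989
nΣx² − (Σx)² = 662514 − 588289 = 74225; nΣy² − (Σy)² = 167418 − 157609 = 9809
r = 2989 / √(74225 × 9809) = 2989 / 26982.8283 ≈ 0.1108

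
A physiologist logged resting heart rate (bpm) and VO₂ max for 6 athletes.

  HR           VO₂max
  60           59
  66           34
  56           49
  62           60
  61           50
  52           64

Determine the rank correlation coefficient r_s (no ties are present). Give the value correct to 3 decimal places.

Rank HR: 3, 6, 2, 5, 4, 1
Rank VO₂max: 4, 1, 2, 5, 3, 6
d = rank(HR) − rank(VO₂max): -1, 5, 0, 0, 1, -5; Σd² = 52
ρ = 1 − 6Σd² / [n(n²−1)] = 1 − 6×52 / (6×35) = 1 − 312/210 ≈ -0.486

-0.486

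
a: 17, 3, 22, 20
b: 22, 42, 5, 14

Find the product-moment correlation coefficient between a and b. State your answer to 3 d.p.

n = 4, Σa = 62, Σb = 83, Σa² = 1182, Σb² = 2469, Σab = 890
nΣab − ΣaΣb = 3560 − 5146 = -1586
nΣa² − (Σa)² = 4728 − 3844 = 884; nΣb² − (Σb)² = 9876 − 6889 = 2987
r = -1586 / √(884 × 2987) = -1586 / 1624.9640 ≈ -0.976

-0.976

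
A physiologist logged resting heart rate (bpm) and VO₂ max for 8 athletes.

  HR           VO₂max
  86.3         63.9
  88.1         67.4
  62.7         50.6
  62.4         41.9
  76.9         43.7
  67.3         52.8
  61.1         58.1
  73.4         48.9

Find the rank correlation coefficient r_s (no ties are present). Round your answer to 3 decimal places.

0.429

Rank HR: 7, 8, 3, 2, 6, 4, 1, 5
Rank VO₂max: 7, 8, 4, 1, 2, 5, 6, 3
d = rank(HR) − rank(VO₂max): 0, 0, -1, 1, 4, -1, -5, 2; Σd² = 48
ρ = 1 − 6Σd² / [n(n²−1)] = 1 − 6×48 / (8×63) = 1 − 288/504 ≈ 0.429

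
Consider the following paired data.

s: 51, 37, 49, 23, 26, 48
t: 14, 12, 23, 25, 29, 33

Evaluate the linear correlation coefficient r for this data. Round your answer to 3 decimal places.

-0.209

n = 6, Σs = 234, Σt = 136, Σs² = 9880, Σt² = 3424, Σst = 5198
nΣst − ΣsΣt = 31188 − 31824 = -636
nΣs² − (Σs)² = 59280 − 54756 = 4524; nΣt² − (Σt)² = 20544 − 18496 = 2048
r = -636 / √(4524 × 2048) = -636 / 3043.8712 ≈ -0.209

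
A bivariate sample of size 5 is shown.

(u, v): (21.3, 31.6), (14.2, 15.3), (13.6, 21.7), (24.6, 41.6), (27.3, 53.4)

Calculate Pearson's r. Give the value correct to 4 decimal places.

0.9659

n = 5, Σu = 101, Σv = 163.6, Σu² = 2190.74, Σv² = 6285.66, Σuv = 3666.64
nΣuv − ΣuΣv = 18333.2 − 16523.6 = 1809.6
nΣu² − (Σu)² = 10953.7 − 10201 = 752.7; nΣv² − (Σv)² = 31428.3 − 26764.96 = 4663.34
r = 1809.6 / √(752.7 × 4663.34) = 1809.6 / 1873.5250 ≈ 0.9659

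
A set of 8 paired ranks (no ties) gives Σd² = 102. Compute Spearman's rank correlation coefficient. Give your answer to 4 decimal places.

ρ = 1 − 6Σd² / [n(n²−1)] = 1 − 6×102 / (8×63)
  = 1 − 612/504 = 1 − 1.21429 ≈ -0.2143

-0.2143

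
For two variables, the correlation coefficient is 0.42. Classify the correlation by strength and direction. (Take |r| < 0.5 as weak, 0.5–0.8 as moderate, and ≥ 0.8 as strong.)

weak positive

r = 0.42 > 0 so the relationship is positive.
|r| = 0.42, which falls in the weak range.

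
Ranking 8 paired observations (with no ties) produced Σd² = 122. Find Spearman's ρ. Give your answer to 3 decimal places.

ρ = 1 − 6Σd² / [n(n²−1)] = 1 − 6×122 / (8×63)
  = 1 − 732/504 = 1 − 1.4524 ≈ -0.452

-0.452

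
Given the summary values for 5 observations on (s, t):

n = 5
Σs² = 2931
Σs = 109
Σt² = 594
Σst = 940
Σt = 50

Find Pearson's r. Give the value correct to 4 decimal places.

r = (nΣst − ΣsΣt) / √[(nΣs² − (Σs)²)(nΣt² − (Σt)²)]
Numerator: 5×940 − 109×50 = -750
Denominator: √[(14655 − 11881)(2970 − 2500)] = √[2774 × 470] = 1141.8319
r = -750 / 1141.8319 ≈ -0.6568

-0.6568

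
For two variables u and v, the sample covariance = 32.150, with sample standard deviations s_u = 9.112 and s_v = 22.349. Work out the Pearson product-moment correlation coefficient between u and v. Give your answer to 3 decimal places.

0.158

r = Cov(u,v) / (s_u · s_v) = 32.150 / (9.112 × 22.349)
  = 32.150 / 203.6441 ≈ 0.158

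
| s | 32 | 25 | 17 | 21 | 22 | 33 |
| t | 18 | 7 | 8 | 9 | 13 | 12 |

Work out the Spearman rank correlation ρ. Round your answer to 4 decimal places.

Rank s: 5, 4, 1, 2, 3, 6
Rank t: 6, 1, 2, 3, 5, 4
d = rank(s) − rank(t): -1, 3, -1, -1, -2, 2; Σd² = 20
ρ = 1 − 6Σd² / [n(n²−1)] = 1 − 6×20 / (6×35) = 1 − 120/210 ≈ 0.4286

0.4286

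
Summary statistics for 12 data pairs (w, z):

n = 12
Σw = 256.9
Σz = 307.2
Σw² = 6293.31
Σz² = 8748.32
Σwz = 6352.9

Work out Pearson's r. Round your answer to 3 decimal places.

-0.267

r = (nΣwz − ΣwΣz) / √[(nΣw² − (Σw)²)(nΣz² − (Σz)²)]
Numerator: 12×6352.9 − 256.9×307.2 = -2684.88
Denominator: √[(75519.72 − 65997.61)(104979.84 − 94371.84)] = √[9522.11 × 10608] = 10050.4001
r = -2684.88 / 10050.4001 ≈ -0.267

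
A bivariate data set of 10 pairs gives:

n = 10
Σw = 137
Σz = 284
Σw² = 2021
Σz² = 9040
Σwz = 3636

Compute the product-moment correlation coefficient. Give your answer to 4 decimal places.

-0.6800

r = (nΣwz − ΣwΣz) / √[(nΣw² − (Σw)²)(nΣz² − (Σz)²)]
Numerator: 10×3636 − 137×284 = -2548
Denominator: √[(20210 − 18769)(90400 − 80656)] = √[1441 × 9744] = 3747.1461
r = -2548 / 3747.1461 ≈ -0.6800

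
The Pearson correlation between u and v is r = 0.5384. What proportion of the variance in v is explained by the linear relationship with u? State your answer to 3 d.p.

r² = (0.5384)² = 0.290

0.290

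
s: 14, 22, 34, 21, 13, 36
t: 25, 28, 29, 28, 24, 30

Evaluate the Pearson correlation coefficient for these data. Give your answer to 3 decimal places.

0.924

n = 6, Σs = 140, Σt = 164, Σs² = 3742, Σt² = 4510, Σst = 3932
nΣst − ΣsΣt = 23592 − 22960 = 632
nΣs² − (Σs)² = 22452 − 19600 = 2852; nΣt² − (Σt)² = 27060 − 26896 = 164
r = 632 / √(2852 × 164) = 632 / 683.9064 ≈ 0.924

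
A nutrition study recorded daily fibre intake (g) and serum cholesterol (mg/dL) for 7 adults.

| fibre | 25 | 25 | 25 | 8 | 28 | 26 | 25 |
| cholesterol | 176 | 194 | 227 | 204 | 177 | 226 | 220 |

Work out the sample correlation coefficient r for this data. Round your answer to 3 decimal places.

-0.075

n = 7, Σx = 162, Σy = 1424, Σx² = 4024, Σy² = 292562, Σxy = 32889
nΣxy − ΣxΣy = 230223 − 230688 = -465
nΣx² − (Σx)² = 28168 − 26244 = 1924; nΣy² − (Σy)² = 2047934 − 2027776 = 20158
r = -465 / √(1924 × 20158) = -465 / 6227.6795 ≈ -0.075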